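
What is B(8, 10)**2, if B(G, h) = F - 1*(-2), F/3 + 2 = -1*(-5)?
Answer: 121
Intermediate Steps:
F = 9 (F = -6 + 3*(-1*(-5)) = -6 + 3*5 = -6 + 15 = 9)
B(G, h) = 11 (B(G, h) = 9 - 1*(-2) = 9 + 2 = 11)
B(8, 10)**2 = 11**2 = 121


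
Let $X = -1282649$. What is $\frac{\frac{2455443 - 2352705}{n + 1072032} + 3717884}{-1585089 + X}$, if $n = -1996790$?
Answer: $- \frac{1719071434667}{1325981828702} \approx -1.2965$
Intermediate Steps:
$\frac{\frac{2455443 - 2352705}{n + 1072032} + 3717884}{-1585089 + X} = \frac{\frac{2455443 - 2352705}{-1996790 + 1072032} + 3717884}{-1585089 - 1282649} = \frac{\frac{102738}{-924758} + 3717884}{-2867738} = \left(102738 \left(- \frac{1}{924758}\right) + 3717884\right) \left(- \frac{1}{2867738}\right) = \left(- \frac{51369}{462379} + 3717884\right) \left(- \frac{1}{2867738}\right) = \frac{1719071434667}{462379} \left(- \frac{1}{2867738}\right) = - \frac{1719071434667}{1325981828702}$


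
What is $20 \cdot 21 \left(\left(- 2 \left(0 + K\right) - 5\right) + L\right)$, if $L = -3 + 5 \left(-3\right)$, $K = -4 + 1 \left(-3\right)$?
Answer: $-3780$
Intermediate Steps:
$K = -7$ ($K = -4 - 3 = -7$)
$L = -18$ ($L = -3 - 15 = -18$)
$20 \cdot 21 \left(\left(- 2 \left(0 + K\right) - 5\right) + L\right) = 20 \cdot 21 \left(\left(- 2 \left(0 - 7\right) - 5\right) - 18\right) = 420 \left(\left(\left(-2\right) \left(-7\right) - 5\right) - 18\right) = 420 \left(\left(14 - 5\right) - 18\right) = 420 \left(9 - 18\right) = 420 \left(-9\right) = -3780$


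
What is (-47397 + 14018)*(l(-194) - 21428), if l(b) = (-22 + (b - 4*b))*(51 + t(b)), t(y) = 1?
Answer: -256751268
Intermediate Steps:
l(b) = -1144 - 156*b (l(b) = (-22 + (b - 4*b))*(51 + 1) = (-22 - 3*b)*52 = -1144 - 156*b)
(-47397 + 14018)*(l(-194) - 21428) = (-47397 + 14018)*((-1144 - 156*(-194)) - 21428) = -33379*((-1144 + 30264) - 21428) = -33379*(29120 - 21428) = -33379*7692 = -256751268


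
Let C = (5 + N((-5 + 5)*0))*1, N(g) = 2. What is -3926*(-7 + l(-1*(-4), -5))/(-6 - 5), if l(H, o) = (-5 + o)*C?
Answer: -27482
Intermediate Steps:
C = 7 (C = (5 + 2)*1 = 7*1 = 7)
l(H, o) = -35 + 7*o (l(H, o) = (-5 + o)*7 = -35 + 7*o)
-3926*(-7 + l(-1*(-4), -5))/(-6 - 5) = -3926*(-7 + (-35 + 7*(-5)))/(-6 - 5) = -3926*(-7 + (-35 - 35))/(-11) = -3926*(-7 - 70)*(-1)/11 = -(-302302)*(-1)/11 = -3926*7 = -27482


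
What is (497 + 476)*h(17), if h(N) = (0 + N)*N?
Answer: 281197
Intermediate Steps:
h(N) = N² (h(N) = N*N = N²)
(497 + 476)*h(17) = (497 + 476)*17² = 973*289 = 281197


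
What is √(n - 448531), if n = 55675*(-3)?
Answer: 2*I*√153889 ≈ 784.57*I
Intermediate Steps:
n = -167025
√(n - 448531) = √(-167025 - 448531) = √(-615556) = 2*I*√153889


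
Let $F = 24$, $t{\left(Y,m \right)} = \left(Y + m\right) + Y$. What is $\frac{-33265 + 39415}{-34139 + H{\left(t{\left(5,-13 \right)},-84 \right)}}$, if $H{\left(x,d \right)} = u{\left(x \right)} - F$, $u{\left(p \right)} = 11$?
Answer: $- \frac{1025}{5692} \approx -0.18008$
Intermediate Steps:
$t{\left(Y,m \right)} = m + 2 Y$
$H{\left(x,d \right)} = -13$ ($H{\left(x,d \right)} = 11 - 24 = -13$)
$\frac{-33265 + 39415}{-34139 + H{\left(t{\left(5,-13 \right)},-84 \right)}} = \frac{-33265 + 39415}{-34139 - 13} = \frac{6150}{-34152} = 6150 \left(- \frac{1}{34152}\right) = - \frac{1025}{5692}$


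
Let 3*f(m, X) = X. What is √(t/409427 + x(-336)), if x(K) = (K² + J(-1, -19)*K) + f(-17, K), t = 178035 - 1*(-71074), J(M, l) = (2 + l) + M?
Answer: √19919965804422271/409427 ≈ 344.72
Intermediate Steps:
f(m, X) = X/3
J(M, l) = 2 + M + l
t = 249109 (t = 178035 + 71074 = 249109)
x(K) = K² - 53*K/3 (x(K) = (K² + (2 - 1 - 19)*K) + K/3 = (K² - 18*K) + K/3 = K² - 53*K/3)
√(t/409427 + x(-336)) = √(249109/409427 + (⅓)*(-336)*(-53 + 3*(-336))) = √(249109*(1/409427) + (⅓)*(-336)*(-53 - 1008)) = √(249109/409427 + (⅓)*(-336)*(-1061)) = √(249109/409427 + 118832) = √(48653278373/409427) = √19919965804422271/409427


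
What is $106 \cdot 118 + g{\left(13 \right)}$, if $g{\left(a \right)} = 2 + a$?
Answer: $12523$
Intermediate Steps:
$106 \cdot 118 + g{\left(13 \right)} = 106 \cdot 118 + \left(2 + 13\right) = 12508 + 15 = 12523$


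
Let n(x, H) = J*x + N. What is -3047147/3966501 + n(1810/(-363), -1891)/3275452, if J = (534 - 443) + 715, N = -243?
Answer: -908880778037/1181098512132 ≈ -0.76952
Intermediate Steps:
J = 806 (J = 91 + 715 = 806)
n(x, H) = -243 + 806*x (n(x, H) = 806*x - 243 = -243 + 806*x)
-3047147/3966501 + n(1810/(-363), -1891)/3275452 = -3047147/3966501 + (-243 + 806*(1810/(-363)))/3275452 = -3047147*1/3966501 + (-243 + 806*(1810*(-1/363)))*(1/3275452) = -3047147/3966501 + (-243 + 806*(-1810/363))*(1/3275452) = -3047147/3966501 + (-243 - 1458860/363)*(1/3275452) = -3047147/3966501 - 1547069/363*1/3275452 = -3047147/3966501 - 1547069/1188989076 = -908880778037/1181098512132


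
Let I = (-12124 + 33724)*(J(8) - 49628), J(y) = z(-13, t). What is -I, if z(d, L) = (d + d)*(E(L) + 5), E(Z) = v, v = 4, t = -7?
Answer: 1077019200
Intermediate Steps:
E(Z) = 4
z(d, L) = 18*d (z(d, L) = (d + d)*(4 + 5) = (2*d)*9 = 18*d)
J(y) = -234 (J(y) = 18*(-13) = -234)
I = -1077019200 (I = (-12124 + 33724)*(-234 - 49628) = 21600*(-49862) = -1077019200)
-I = -1*(-1077019200) = 1077019200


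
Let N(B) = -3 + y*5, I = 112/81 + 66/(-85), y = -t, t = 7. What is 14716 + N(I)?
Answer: 14678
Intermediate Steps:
y = -7 (y = -1*7 = -7)
I = 4174/6885 (I = 112*(1/81) + 66*(-1/85) = 112/81 - 66/85 = 4174/6885 ≈ 0.60625)
N(B) = -38 (N(B) = -3 - 7*5 = -3 - 35 = -38)
14716 + N(I) = 14716 - 38 = 14678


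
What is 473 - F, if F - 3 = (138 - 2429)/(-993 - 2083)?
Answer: 1443429/3076 ≈ 469.26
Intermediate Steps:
F = 11519/3076 (F = 3 + (138 - 2429)/(-993 - 2083) = 3 - 2291/(-3076) = 3 - 2291*(-1/3076) = 3 + 2291/3076 = 11519/3076 ≈ 3.7448)
473 - F = 473 - 1*11519/3076 = 473 - 11519/3076 = 1443429/3076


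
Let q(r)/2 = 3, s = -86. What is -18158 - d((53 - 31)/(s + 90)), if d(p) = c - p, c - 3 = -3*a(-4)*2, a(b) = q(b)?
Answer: -36239/2 ≈ -18120.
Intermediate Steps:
q(r) = 6 (q(r) = 2*3 = 6)
a(b) = 6
c = -33 (c = 3 - 3*6*2 = 3 - 18*2 = 3 - 36 = -33)
d(p) = -33 - p
-18158 - d((53 - 31)/(s + 90)) = -18158 - (-33 - (53 - 31)/(-86 + 90)) = -18158 - (-33 - 22/4) = -18158 - (-33 - 1*11/2) = -18158 - (-33 - 11/2) = -18158 - 1*(-77/2) = -18158 + 77/2 = -36239/2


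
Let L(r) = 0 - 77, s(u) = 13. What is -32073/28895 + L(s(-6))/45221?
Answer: -132054368/118787345 ≈ -1.1117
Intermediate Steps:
L(r) = -77
-32073/28895 + L(s(-6))/45221 = -32073/28895 - 77/45221 = -32073*1/28895 - 77*1/45221 = -32073/28895 - 7/4111 = -132054368/118787345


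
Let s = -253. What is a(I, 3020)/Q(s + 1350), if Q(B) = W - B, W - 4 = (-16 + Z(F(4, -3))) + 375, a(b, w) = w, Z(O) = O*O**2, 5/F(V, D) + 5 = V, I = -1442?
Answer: -3020/859 ≈ -3.5157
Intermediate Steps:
F(V, D) = 5/(-5 + V)
Z(O) = O**3
W = 238 (W = 4 + ((-16 + (5/(-5 + 4))**3) + 375) = 4 + ((-16 + (5/(-1))**3) + 375) = 4 + ((-16 + (5*(-1))**3) + 375) = 4 + ((-16 + (-5)**3) + 375) = 4 + ((-16 - 125) + 375) = 4 + (-141 + 375) = 4 + 234 = 238)
Q(B) = 238 - B
a(I, 3020)/Q(s + 1350) = 3020/(238 - (-253 + 1350)) = 3020/(238 - 1*1097) = 3020/(238 - 1097) = 3020/(-859) = 3020*(-1/859) = -3020/859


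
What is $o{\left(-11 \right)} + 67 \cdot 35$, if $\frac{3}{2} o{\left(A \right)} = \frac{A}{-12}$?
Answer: $\frac{42221}{18} \approx 2345.6$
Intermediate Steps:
$o{\left(A \right)} = - \frac{A}{18}$ ($o{\left(A \right)} = \frac{2 \frac{A}{-12}}{3} = \frac{2 A \left(- \frac{1}{12}\right)}{3} = \frac{2 \left(- \frac{A}{12}\right)}{3} = - \frac{A}{18}$)
$o{\left(-11 \right)} + 67 \cdot 35 = \left(- \frac{1}{18}\right) \left(-11\right) + 67 \cdot 35 = \frac{11}{18} + 2345 = \frac{42221}{18}$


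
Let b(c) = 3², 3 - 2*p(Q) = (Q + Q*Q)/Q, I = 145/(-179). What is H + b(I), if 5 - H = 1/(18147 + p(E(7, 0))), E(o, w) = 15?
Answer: 507932/36281 ≈ 14.000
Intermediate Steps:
I = -145/179 (I = 145*(-1/179) = -145/179 ≈ -0.81006)
p(Q) = 3/2 - (Q + Q²)/(2*Q) (p(Q) = 3/2 - (Q + Q*Q)/(2*Q) = 3/2 - (Q + Q²)/(2*Q))
H = 181403/36281 (H = 5 - 1/(18147 + (1 - ½*15)) = 5 - 1/(18147 + (1 - 15/2)) = 5 - 1/(18147 - 13/2) = 5 - 1/36281/2 = 5 - 1*2/36281 = 5 - 2/36281 = 181403/36281 ≈ 4.9999)
b(c) = 9
H + b(I) = 181403/36281 + 9 = 507932/36281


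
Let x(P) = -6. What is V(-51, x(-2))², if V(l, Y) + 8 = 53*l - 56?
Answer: 7656289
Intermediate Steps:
V(l, Y) = -64 + 53*l (V(l, Y) = -8 + (53*l - 56) = -8 + (-56 + 53*l) = -64 + 53*l)
V(-51, x(-2))² = (-64 + 53*(-51))² = (-64 - 2703)² = (-2767)² = 7656289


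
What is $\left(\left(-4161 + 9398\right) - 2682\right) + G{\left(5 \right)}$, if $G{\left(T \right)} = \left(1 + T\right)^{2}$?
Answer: $2591$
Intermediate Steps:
$\left(\left(-4161 + 9398\right) - 2682\right) + G{\left(5 \right)} = \left(\left(-4161 + 9398\right) - 2682\right) + \left(1 + 5\right)^{2} = \left(5237 - 2682\right) + 6^{2} = 2555 + 36 = 2591$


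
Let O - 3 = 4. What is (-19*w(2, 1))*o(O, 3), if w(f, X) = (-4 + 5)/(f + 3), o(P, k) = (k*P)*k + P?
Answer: -266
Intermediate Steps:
O = 7 (O = 3 + 4 = 7)
o(P, k) = P + P*k² (o(P, k) = (P*k)*k + P = P*k² + P = P + P*k²)
w(f, X) = 1/(3 + f)
(-19*w(2, 1))*o(O, 3) = (-19/(3 + 2))*(7*(1 + 3²)) = (-19/5)*(7*(1 + 9)) = (-19*⅕)*(7*10) = -19/5*70 = -266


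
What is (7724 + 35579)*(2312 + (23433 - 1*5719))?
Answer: 867185878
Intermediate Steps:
(7724 + 35579)*(2312 + (23433 - 1*5719)) = 43303*(2312 + (23433 - 5719)) = 43303*(2312 + 17714) = 43303*20026 = 867185878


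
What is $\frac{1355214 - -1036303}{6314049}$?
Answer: $\frac{2391517}{6314049} \approx 0.37876$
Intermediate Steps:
$\frac{1355214 - -1036303}{6314049} = \left(1355214 + 1036303\right) \frac{1}{6314049} = 2391517 \cdot \frac{1}{6314049} = \frac{2391517}{6314049}$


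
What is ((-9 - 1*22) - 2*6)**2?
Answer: 1849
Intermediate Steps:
((-9 - 1*22) - 2*6)**2 = ((-9 - 22) - 12)**2 = (-31 - 12)**2 = (-43)**2 = 1849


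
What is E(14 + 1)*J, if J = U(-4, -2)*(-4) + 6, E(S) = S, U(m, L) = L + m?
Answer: 450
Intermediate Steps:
J = 30 (J = (-2 - 4)*(-4) + 6 = -6*(-4) + 6 = 24 + 6 = 30)
E(14 + 1)*J = (14 + 1)*30 = 15*30 = 450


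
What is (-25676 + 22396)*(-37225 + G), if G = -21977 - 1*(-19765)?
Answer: 129353360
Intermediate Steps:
G = -2212 (G = -21977 + 19765 = -2212)
(-25676 + 22396)*(-37225 + G) = (-25676 + 22396)*(-37225 - 2212) = -3280*(-39437) = 129353360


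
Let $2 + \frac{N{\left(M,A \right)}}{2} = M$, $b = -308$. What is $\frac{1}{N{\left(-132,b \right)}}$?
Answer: $- \frac{1}{268} \approx -0.0037313$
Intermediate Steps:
$N{\left(M,A \right)} = -4 + 2 M$
$\frac{1}{N{\left(-132,b \right)}} = \frac{1}{-4 + 2 \left(-132\right)} = \frac{1}{-4 - 264} = \frac{1}{-268} = - \frac{1}{268}$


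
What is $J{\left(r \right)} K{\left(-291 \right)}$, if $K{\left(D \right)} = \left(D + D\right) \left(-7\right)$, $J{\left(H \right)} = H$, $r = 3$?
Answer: $12222$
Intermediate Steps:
$K{\left(D \right)} = - 14 D$ ($K{\left(D \right)} = 2 D \left(-7\right) = - 14 D$)
$J{\left(r \right)} K{\left(-291 \right)} = 3 \left(\left(-14\right) \left(-291\right)\right) = 3 \cdot 4074 = 12222$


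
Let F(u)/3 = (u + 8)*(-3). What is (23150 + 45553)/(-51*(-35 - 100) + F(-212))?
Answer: 22901/2907 ≈ 7.8779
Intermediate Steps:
F(u) = -72 - 9*u (F(u) = 3*((u + 8)*(-3)) = 3*((8 + u)*(-3)) = 3*(-24 - 3*u) = -72 - 9*u)
(23150 + 45553)/(-51*(-35 - 100) + F(-212)) = (23150 + 45553)/(-51*(-35 - 100) + (-72 - 9*(-212))) = 68703/(-51*(-135) + (-72 + 1908)) = 68703/(6885 + 1836) = 68703/8721 = 68703*(1/8721) = 22901/2907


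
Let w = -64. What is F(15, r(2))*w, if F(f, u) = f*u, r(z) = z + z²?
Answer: -5760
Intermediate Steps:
F(15, r(2))*w = (15*(2*(1 + 2)))*(-64) = (15*(2*3))*(-64) = (15*6)*(-64) = 90*(-64) = -5760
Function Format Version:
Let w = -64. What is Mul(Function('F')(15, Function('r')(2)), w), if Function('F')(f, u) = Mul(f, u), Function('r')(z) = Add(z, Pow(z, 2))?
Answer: -5760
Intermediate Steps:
Mul(Function('F')(15, Function('r')(2)), w) = Mul(Mul(15, Mul(2, Add(1, 2))), -64) = Mul(Mul(15, Mul(2, 3)), -64) = Mul(Mul(15, 6), -64) = Mul(90, -64) = -5760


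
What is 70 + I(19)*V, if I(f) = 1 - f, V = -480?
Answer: 8710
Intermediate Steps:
70 + I(19)*V = 70 + (1 - 1*19)*(-480) = 70 + (1 - 19)*(-480) = 70 - 18*(-480) = 70 + 8640 = 8710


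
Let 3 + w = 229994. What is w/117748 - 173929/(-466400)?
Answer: 31936898573/13729416800 ≈ 2.3262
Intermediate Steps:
w = 229991 (w = -3 + 229994 = 229991)
w/117748 - 173929/(-466400) = 229991/117748 - 173929/(-466400) = 229991*(1/117748) - 173929*(-1/466400) = 229991/117748 + 173929/466400 = 31936898573/13729416800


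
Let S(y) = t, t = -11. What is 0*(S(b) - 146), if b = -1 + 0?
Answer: 0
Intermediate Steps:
b = -1
S(y) = -11
0*(S(b) - 146) = 0*(-11 - 146) = 0*(-157) = 0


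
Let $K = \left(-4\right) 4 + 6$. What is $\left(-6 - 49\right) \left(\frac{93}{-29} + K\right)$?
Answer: $\frac{21065}{29} \approx 726.38$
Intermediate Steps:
$K = -10$ ($K = -16 + 6 = -10$)
$\left(-6 - 49\right) \left(\frac{93}{-29} + K\right) = \left(-6 - 49\right) \left(\frac{93}{-29} - 10\right) = - 55 \left(93 \left(- \frac{1}{29}\right) - 10\right) = - 55 \left(- \frac{93}{29} - 10\right) = \left(-55\right) \left(- \frac{383}{29}\right) = \frac{21065}{29}$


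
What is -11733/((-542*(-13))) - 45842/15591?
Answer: -505931935/109854186 ≈ -4.6055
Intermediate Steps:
-11733/((-542*(-13))) - 45842/15591 = -11733/7046 - 45842*1/15591 = -11733*1/7046 - 45842/15591 = -11733/7046 - 45842/15591 = -505931935/109854186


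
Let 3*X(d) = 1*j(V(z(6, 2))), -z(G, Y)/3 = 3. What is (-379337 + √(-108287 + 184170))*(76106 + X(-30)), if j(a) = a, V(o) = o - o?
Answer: -28869821722 + 76106*√75883 ≈ -2.8849e+10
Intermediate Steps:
z(G, Y) = -9 (z(G, Y) = -3*3 = -9)
V(o) = 0
X(d) = 0 (X(d) = (1*0)/3 = (⅓)*0 = 0)
(-379337 + √(-108287 + 184170))*(76106 + X(-30)) = (-379337 + √(-108287 + 184170))*(76106 + 0) = (-379337 + √75883)*76106 = -28869821722 + 76106*√75883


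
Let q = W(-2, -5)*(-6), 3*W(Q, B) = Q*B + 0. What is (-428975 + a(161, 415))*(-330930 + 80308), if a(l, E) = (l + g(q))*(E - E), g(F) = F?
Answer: 107510572450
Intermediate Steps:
W(Q, B) = B*Q/3 (W(Q, B) = (Q*B + 0)/3 = (B*Q + 0)/3 = (B*Q)/3 = B*Q/3)
q = -20 (q = ((1/3)*(-5)*(-2))*(-6) = (10/3)*(-6) = -20)
a(l, E) = 0 (a(l, E) = (l - 20)*(E - E) = (-20 + l)*0 = 0)
(-428975 + a(161, 415))*(-330930 + 80308) = (-428975 + 0)*(-330930 + 80308) = -428975*(-250622) = 107510572450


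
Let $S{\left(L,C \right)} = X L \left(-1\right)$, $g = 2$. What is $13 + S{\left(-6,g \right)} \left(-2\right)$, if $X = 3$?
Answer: $-23$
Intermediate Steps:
$S{\left(L,C \right)} = - 3 L$ ($S{\left(L,C \right)} = 3 L \left(-1\right) = - 3 L$)
$13 + S{\left(-6,g \right)} \left(-2\right) = 13 + \left(-3\right) \left(-6\right) \left(-2\right) = 13 + 18 \left(-2\right) = 13 - 36 = -23$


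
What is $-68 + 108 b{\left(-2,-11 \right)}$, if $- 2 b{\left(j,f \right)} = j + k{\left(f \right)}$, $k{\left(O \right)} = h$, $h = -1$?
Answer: $94$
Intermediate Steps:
$k{\left(O \right)} = -1$
$b{\left(j,f \right)} = \frac{1}{2} - \frac{j}{2}$ ($b{\left(j,f \right)} = - \frac{j - 1}{2} = - \frac{-1 + j}{2} = \frac{1}{2} - \frac{j}{2}$)
$-68 + 108 b{\left(-2,-11 \right)} = -68 + 108 \left(\frac{1}{2} - -1\right) = -68 + 108 \left(\frac{1}{2} + 1\right) = -68 + 108 \cdot \frac{3}{2} = -68 + 162 = 94$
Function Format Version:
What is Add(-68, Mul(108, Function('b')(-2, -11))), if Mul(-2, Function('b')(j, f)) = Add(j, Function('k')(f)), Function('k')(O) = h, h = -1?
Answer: 94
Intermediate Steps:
Function('k')(O) = -1
Function('b')(j, f) = Add(Rational(1, 2), Mul(Rational(-1, 2), j)) (Function('b')(j, f) = Mul(Rational(-1, 2), Add(j, -1)) = Mul(Rational(-1, 2), Add(-1, j)) = Add(Rational(1, 2), Mul(Rational(-1, 2), j)))
Add(-68, Mul(108, Function('b')(-2, -11))) = Add(-68, Mul(108, Add(Rational(1, 2), Mul(Rational(-1, 2), -2)))) = Add(-68, Mul(108, Add(Rational(1, 2), 1))) = Add(-68, Mul(108, Rational(3, 2))) = Add(-68, 162) = 94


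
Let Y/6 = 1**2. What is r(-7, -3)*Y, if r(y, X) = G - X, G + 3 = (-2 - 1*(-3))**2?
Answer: 6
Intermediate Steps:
G = -2 (G = -3 + (-2 - 1*(-3))**2 = -3 + (-2 + 3)**2 = -3 + 1**2 = -3 + 1 = -2)
r(y, X) = -2 - X
Y = 6 (Y = 6*1**2 = 6*1 = 6)
r(-7, -3)*Y = (-2 - 1*(-3))*6 = (-2 + 3)*6 = 1*6 = 6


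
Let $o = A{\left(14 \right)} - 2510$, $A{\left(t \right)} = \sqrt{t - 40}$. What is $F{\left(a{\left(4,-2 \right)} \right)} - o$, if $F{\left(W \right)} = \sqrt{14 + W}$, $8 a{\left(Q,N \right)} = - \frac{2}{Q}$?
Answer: $2510 + \frac{\sqrt{223}}{4} - i \sqrt{26} \approx 2513.7 - 5.099 i$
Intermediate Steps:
$a{\left(Q,N \right)} = - \frac{1}{4 Q}$ ($a{\left(Q,N \right)} = \frac{\left(-2\right) \frac{1}{Q}}{8} = - \frac{1}{4 Q}$)
$A{\left(t \right)} = \sqrt{-40 + t}$
$o = -2510 + i \sqrt{26}$ ($o = \sqrt{-40 + 14} - 2510 = \sqrt{-26} - 2510 = i \sqrt{26} - 2510 = -2510 + i \sqrt{26} \approx -2510.0 + 5.099 i$)
$F{\left(a{\left(4,-2 \right)} \right)} - o = \sqrt{14 - \frac{1}{4 \cdot 4}} - \left(-2510 + i \sqrt{26}\right) = \sqrt{14 - \frac{1}{16}} + \left(2510 - i \sqrt{26}\right) = \sqrt{\frac{223}{16}} + \left(2510 - i \sqrt{26}\right) = \frac{\sqrt{223}}{4} + \left(2510 - i \sqrt{26}\right) = 2510 + \frac{\sqrt{223}}{4} - i \sqrt{26}$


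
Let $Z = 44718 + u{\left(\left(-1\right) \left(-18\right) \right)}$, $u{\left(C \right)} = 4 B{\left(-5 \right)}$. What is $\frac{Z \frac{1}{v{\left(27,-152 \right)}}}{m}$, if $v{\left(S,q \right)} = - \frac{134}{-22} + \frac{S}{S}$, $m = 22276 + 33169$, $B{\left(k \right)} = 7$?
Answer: $\frac{18931}{166335} \approx 0.11381$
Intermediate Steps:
$u{\left(C \right)} = 28$ ($u{\left(C \right)} = 4 \cdot 7 = 28$)
$m = 55445$
$v{\left(S,q \right)} = \frac{78}{11}$ ($v{\left(S,q \right)} = \left(-134\right) \left(- \frac{1}{22}\right) + 1 = \frac{67}{11} + 1 = \frac{78}{11}$)
$Z = 44746$ ($Z = 44718 + 28 = 44746$)
$\frac{Z \frac{1}{v{\left(27,-152 \right)}}}{m} = \frac{44746 \frac{1}{\frac{78}{11}}}{55445} = 44746 \cdot \frac{11}{78} \cdot \frac{1}{55445} = \frac{18931}{3} \cdot \frac{1}{55445} = \frac{18931}{166335}$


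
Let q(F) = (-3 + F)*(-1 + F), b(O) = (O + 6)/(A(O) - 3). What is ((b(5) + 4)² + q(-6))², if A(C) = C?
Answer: 375769/16 ≈ 23486.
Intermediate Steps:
b(O) = (6 + O)/(-3 + O) (b(O) = (O + 6)/(O - 3) = (6 + O)/(-3 + O))
q(F) = (-1 + F)*(-3 + F)
((b(5) + 4)² + q(-6))² = (((6 + 5)/(-3 + 5) + 4)² + (3 + (-6)² - 4*(-6)))² = ((11/2 + 4)² + (3 + 36 + 24))² = (((½)*11 + 4)² + 63)² = ((11/2 + 4)² + 63)² = ((19/2)² + 63)² = (361/4 + 63)² = (613/4)² = 375769/16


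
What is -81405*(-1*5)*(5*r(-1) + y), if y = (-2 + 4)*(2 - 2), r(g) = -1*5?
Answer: -10175625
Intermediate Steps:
r(g) = -5
y = 0 (y = 2*0 = 0)
-81405*(-1*5)*(5*r(-1) + y) = -81405*(-1*5)*(5*(-5) + 0) = -(-407025)*(-25 + 0) = -(-407025)*(-25) = -81405*125 = -10175625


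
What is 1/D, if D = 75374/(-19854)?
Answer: -9927/37687 ≈ -0.26341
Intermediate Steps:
D = -37687/9927 (D = 75374*(-1/19854) = -37687/9927 ≈ -3.7964)
1/D = 1/(-37687/9927) = -9927/37687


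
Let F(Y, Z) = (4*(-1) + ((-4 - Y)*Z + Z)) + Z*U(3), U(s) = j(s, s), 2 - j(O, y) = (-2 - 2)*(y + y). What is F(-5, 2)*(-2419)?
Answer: -125788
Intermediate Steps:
j(O, y) = 2 + 8*y (j(O, y) = 2 - (-2 - 2)*(y + y) = 2 - (-4)*2*y = 2 - (-8)*y = 2 + 8*y)
U(s) = 2 + 8*s
F(Y, Z) = -4 + 27*Z + Z*(-4 - Y) (F(Y, Z) = (4*(-1) + ((-4 - Y)*Z + Z)) + Z*(2 + 8*3) = (-4 + (Z*(-4 - Y) + Z)) + Z*(2 + 24) = (-4 + (Z + Z*(-4 - Y))) + Z*26 = (-4 + Z + Z*(-4 - Y)) + 26*Z = -4 + 27*Z + Z*(-4 - Y))
F(-5, 2)*(-2419) = (-4 + 23*2 - 1*(-5)*2)*(-2419) = (-4 + 46 + 10)*(-2419) = 52*(-2419) = -125788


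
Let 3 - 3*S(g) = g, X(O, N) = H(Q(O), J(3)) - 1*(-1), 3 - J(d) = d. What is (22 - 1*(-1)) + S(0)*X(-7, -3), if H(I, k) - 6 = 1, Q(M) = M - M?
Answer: 31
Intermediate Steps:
Q(M) = 0
J(d) = 3 - d
H(I, k) = 7 (H(I, k) = 6 + 1 = 7)
X(O, N) = 8 (X(O, N) = 7 - 1*(-1) = 7 + 1 = 8)
S(g) = 1 - g/3
(22 - 1*(-1)) + S(0)*X(-7, -3) = (22 - 1*(-1)) + (1 - ⅓*0)*8 = (22 + 1) + (1 + 0)*8 = 23 + 1*8 = 23 + 8 = 31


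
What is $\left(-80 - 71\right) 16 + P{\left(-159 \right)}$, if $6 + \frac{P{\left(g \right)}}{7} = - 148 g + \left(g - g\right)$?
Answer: $162266$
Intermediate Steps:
$P{\left(g \right)} = -42 - 1036 g$ ($P{\left(g \right)} = -42 + 7 \left(- 148 g + \left(g - g\right)\right) = -42 + 7 \left(- 148 g + 0\right) = -42 + 7 \left(- 148 g\right) = -42 - 1036 g$)
$\left(-80 - 71\right) 16 + P{\left(-159 \right)} = \left(-80 - 71\right) 16 - -164682 = \left(-151\right) 16 + \left(-42 + 164724\right) = -2416 + 164682 = 162266$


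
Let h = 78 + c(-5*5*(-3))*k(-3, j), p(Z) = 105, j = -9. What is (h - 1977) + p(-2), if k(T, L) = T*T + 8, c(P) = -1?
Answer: -1811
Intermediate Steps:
k(T, L) = 8 + T² (k(T, L) = T² + 8 = 8 + T²)
h = 61 (h = 78 - (8 + (-3)²) = 78 - (8 + 9) = 78 - 1*17 = 78 - 17 = 61)
(h - 1977) + p(-2) = (61 - 1977) + 105 = -1916 + 105 = -1811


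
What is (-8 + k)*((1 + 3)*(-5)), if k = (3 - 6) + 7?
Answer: 80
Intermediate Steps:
k = 4 (k = -3 + 7 = 4)
(-8 + k)*((1 + 3)*(-5)) = (-8 + 4)*((1 + 3)*(-5)) = -16*(-5) = -4*(-20) = 80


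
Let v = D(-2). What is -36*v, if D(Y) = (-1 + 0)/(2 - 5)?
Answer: -12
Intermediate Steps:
D(Y) = 1/3 (D(Y) = -1/(-3) = -1*(-1/3) = 1/3)
v = 1/3 ≈ 0.33333
-36*v = -36*1/3 = -12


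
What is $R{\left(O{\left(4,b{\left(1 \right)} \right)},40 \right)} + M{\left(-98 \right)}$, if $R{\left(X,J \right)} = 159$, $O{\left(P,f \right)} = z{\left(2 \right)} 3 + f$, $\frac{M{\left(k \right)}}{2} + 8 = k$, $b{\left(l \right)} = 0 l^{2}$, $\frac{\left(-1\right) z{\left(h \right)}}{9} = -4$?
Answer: $-53$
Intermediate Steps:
$z{\left(h \right)} = 36$ ($z{\left(h \right)} = \left(-9\right) \left(-4\right) = 36$)
$b{\left(l \right)} = 0$
$M{\left(k \right)} = -16 + 2 k$
$O{\left(P,f \right)} = 108 + f$ ($O{\left(P,f \right)} = 36 \cdot 3 + f = 108 + f$)
$R{\left(O{\left(4,b{\left(1 \right)} \right)},40 \right)} + M{\left(-98 \right)} = 159 + \left(-16 + 2 \left(-98\right)\right) = 159 - 212 = -53$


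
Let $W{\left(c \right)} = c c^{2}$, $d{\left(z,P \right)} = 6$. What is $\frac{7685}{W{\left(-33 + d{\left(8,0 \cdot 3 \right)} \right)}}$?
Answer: $- \frac{7685}{19683} \approx -0.39044$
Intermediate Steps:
$W{\left(c \right)} = c^{3}$
$\frac{7685}{W{\left(-33 + d{\left(8,0 \cdot 3 \right)} \right)}} = \frac{7685}{\left(-33 + 6\right)^{3}} = \frac{7685}{\left(-27\right)^{3}} = \frac{7685}{-19683} = 7685 \left(- \frac{1}{19683}\right) = - \frac{7685}{19683}$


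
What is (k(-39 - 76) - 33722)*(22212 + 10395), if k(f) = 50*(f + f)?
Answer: -1474553754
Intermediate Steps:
k(f) = 100*f (k(f) = 50*(2*f) = 100*f)
(k(-39 - 76) - 33722)*(22212 + 10395) = (100*(-39 - 76) - 33722)*(22212 + 10395) = (100*(-115) - 33722)*32607 = (-11500 - 33722)*32607 = -45222*32607 = -1474553754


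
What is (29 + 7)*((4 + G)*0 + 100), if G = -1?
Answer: 3600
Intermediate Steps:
(29 + 7)*((4 + G)*0 + 100) = (29 + 7)*((4 - 1)*0 + 100) = 36*(3*0 + 100) = 36*(0 + 100) = 36*100 = 3600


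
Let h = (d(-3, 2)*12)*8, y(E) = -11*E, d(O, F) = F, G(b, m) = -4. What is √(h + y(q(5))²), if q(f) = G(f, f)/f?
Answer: 4*√421/5 ≈ 16.415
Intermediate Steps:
q(f) = -4/f
h = 192 (h = (2*12)*8 = 24*8 = 192)
√(h + y(q(5))²) = √(192 + (-(-44)/5)²) = √(192 + (-11*(-⅘))²) = √(192 + (44/5)²) = √(192 + 1936/25) = √(6736/25) = 4*√421/5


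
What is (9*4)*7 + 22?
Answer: 274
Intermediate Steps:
(9*4)*7 + 22 = 36*7 + 22 = 252 + 22 = 274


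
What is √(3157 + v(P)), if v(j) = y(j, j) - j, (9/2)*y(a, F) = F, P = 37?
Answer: √28154/3 ≈ 55.931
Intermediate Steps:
y(a, F) = 2*F/9
v(j) = -7*j/9 (v(j) = 2*j/9 - j = -7*j/9)
√(3157 + v(P)) = √(3157 - 7/9*37) = √(3157 - 259/9) = √(28154/9) = √28154/3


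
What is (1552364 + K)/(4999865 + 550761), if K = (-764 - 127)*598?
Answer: 509773/2775313 ≈ 0.18368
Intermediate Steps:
K = -532818 (K = -891*598 = -532818)
(1552364 + K)/(4999865 + 550761) = (1552364 - 532818)/(4999865 + 550761) = 1019546/5550626 = 1019546*(1/5550626) = 509773/2775313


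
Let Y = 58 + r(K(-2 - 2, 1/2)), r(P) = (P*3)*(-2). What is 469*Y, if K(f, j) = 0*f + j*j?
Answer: 52997/2 ≈ 26499.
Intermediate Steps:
K(f, j) = j**2 (K(f, j) = 0 + j**2 = j**2)
r(P) = -6*P (r(P) = (3*P)*(-2) = -6*P)
Y = 113/2 (Y = 58 - 6*(1/2)**2 = 58 - 6*1/4 = 58 - 3/2 = 113/2 ≈ 56.500)
469*Y = 469*(113/2) = 52997/2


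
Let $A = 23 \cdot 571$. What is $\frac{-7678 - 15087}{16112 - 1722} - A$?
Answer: $- \frac{37801327}{2878} \approx -13135.0$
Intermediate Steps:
$A = 13133$
$\frac{-7678 - 15087}{16112 - 1722} - A = \frac{-7678 - 15087}{16112 - 1722} - 13133 = - \frac{22765}{14390} - 13133 = \left(-22765\right) \frac{1}{14390} - 13133 = - \frac{4553}{2878} - 13133 = - \frac{37801327}{2878}$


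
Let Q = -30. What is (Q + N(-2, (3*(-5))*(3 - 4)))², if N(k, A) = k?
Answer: 1024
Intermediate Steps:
(Q + N(-2, (3*(-5))*(3 - 4)))² = (-30 - 2)² = (-32)² = 1024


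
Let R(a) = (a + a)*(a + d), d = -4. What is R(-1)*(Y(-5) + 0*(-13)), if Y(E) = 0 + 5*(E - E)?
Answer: 0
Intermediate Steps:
Y(E) = 0 (Y(E) = 0 + 5*0 = 0 + 0 = 0)
R(a) = 2*a*(-4 + a) (R(a) = (a + a)*(a - 4) = (2*a)*(-4 + a) = 2*a*(-4 + a))
R(-1)*(Y(-5) + 0*(-13)) = (2*(-1)*(-4 - 1))*(0 + 0*(-13)) = (2*(-1)*(-5))*(0 + 0) = 10*0 = 0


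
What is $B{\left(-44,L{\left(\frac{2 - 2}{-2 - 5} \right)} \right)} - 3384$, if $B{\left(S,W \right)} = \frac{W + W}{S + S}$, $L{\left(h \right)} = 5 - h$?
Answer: $- \frac{148901}{44} \approx -3384.1$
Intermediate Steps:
$B{\left(S,W \right)} = \frac{W}{S}$ ($B{\left(S,W \right)} = \frac{2 W}{2 S} = 2 W \frac{1}{2 S} = \frac{W}{S}$)
$B{\left(-44,L{\left(\frac{2 - 2}{-2 - 5} \right)} \right)} - 3384 = \frac{5 - \frac{2 - 2}{-2 - 5}}{-44} - 3384 = \left(5 - \frac{0}{-7}\right) \left(- \frac{1}{44}\right) - 3384 = \left(5 - 0 \left(- \frac{1}{7}\right)\right) \left(- \frac{1}{44}\right) - 3384 = \left(5 - 0\right) \left(- \frac{1}{44}\right) - 3384 = \left(5 + 0\right) \left(- \frac{1}{44}\right) - 3384 = 5 \left(- \frac{1}{44}\right) - 3384 = - \frac{5}{44} - 3384 = - \frac{148901}{44}$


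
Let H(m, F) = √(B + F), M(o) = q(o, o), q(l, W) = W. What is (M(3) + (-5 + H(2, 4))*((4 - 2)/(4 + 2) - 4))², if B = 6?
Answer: 5306/9 - 1408*√10/9 ≈ 94.835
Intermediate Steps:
M(o) = o
H(m, F) = √(6 + F)
(M(3) + (-5 + H(2, 4))*((4 - 2)/(4 + 2) - 4))² = (3 + (-5 + √(6 + 4))*((4 - 2)/(4 + 2) - 4))² = (3 + (-5 + √10)*(2/6 - 4))² = (3 + (-5 + √10)*(2*(⅙) - 4))² = (3 + (-5 + √10)*(⅓ - 4))² = (3 + (-5 + √10)*(-11/3))² = (3 + (55/3 - 11*√10/3))² = (64/3 - 11*√10/3)²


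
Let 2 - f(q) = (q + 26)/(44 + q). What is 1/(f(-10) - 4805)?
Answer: -17/81659 ≈ -0.00020818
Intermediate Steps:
f(q) = 2 - (26 + q)/(44 + q) (f(q) = 2 - (q + 26)/(44 + q) = 2 - (26 + q)/(44 + q))
1/(f(-10) - 4805) = 1/((62 - 10)/(44 - 10) - 4805) = 1/(52/34 - 4805) = 1/((1/34)*52 - 4805) = 1/(26/17 - 4805) = 1/(-81659/17) = -17/81659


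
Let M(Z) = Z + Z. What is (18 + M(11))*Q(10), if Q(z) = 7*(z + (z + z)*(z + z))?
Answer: 114800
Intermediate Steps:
Q(z) = 7*z + 28*z² (Q(z) = 7*(z + (2*z)*(2*z)) = 7*(z + 4*z²) = 7*z + 28*z²)
M(Z) = 2*Z
(18 + M(11))*Q(10) = (18 + 2*11)*(7*10*(1 + 4*10)) = (18 + 22)*(7*10*(1 + 40)) = 40*(7*10*41) = 40*2870 = 114800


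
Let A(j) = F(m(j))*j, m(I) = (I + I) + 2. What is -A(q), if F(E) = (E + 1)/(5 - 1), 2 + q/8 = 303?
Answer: -2901038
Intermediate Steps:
q = 2408 (q = -16 + 8*303 = -16 + 2424 = 2408)
m(I) = 2 + 2*I (m(I) = 2*I + 2 = 2 + 2*I)
F(E) = 1/4 + E/4 (F(E) = (1 + E)/4 = (1 + E)*(1/4) = 1/4 + E/4)
A(j) = j*(3/4 + j/2) (A(j) = (1/4 + (2 + 2*j)/4)*j = (1/4 + (1/2 + j/2))*j = (3/4 + j/2)*j = j*(3/4 + j/2))
-A(q) = -2408*(3 + 2*2408)/4 = -2408*(3 + 4816)/4 = -2408*4819/4 = -1*2901038 = -2901038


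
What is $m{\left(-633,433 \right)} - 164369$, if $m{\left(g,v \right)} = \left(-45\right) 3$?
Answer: $-164504$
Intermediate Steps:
$m{\left(g,v \right)} = -135$
$m{\left(-633,433 \right)} - 164369 = -135 - 164369 = -164504$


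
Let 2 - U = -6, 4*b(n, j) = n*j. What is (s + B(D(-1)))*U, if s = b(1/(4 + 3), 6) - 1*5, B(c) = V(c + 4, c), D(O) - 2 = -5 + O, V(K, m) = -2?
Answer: -380/7 ≈ -54.286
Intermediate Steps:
D(O) = -3 + O (D(O) = 2 + (-5 + O) = -3 + O)
B(c) = -2
b(n, j) = j*n/4 (b(n, j) = (n*j)/4 = (j*n)/4 = j*n/4)
U = 8 (U = 2 - 1*(-6) = 2 + 6 = 8)
s = -67/14 (s = (¼)*6/(4 + 3) - 1*5 = (¼)*6/7 - 5 = (¼)*6*(⅐) - 5 = 3/14 - 5 = -67/14 ≈ -4.7857)
(s + B(D(-1)))*U = (-67/14 - 2)*8 = -95/14*8 = -380/7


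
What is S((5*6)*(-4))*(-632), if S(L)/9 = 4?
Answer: -22752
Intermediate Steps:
S(L) = 36 (S(L) = 9*4 = 36)
S((5*6)*(-4))*(-632) = 36*(-632) = -22752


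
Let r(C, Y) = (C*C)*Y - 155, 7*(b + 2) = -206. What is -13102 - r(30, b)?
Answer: 107371/7 ≈ 15339.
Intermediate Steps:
b = -220/7 (b = -2 + (⅐)*(-206) = -2 - 206/7 = -220/7 ≈ -31.429)
r(C, Y) = -155 + Y*C² (r(C, Y) = C²*Y - 155 = Y*C² - 155 = -155 + Y*C²)
-13102 - r(30, b) = -13102 - (-155 - 220/7*30²) = -13102 - (-155 - 220/7*900) = -13102 - (-155 - 198000/7) = -13102 - 1*(-199085/7) = -13102 + 199085/7 = 107371/7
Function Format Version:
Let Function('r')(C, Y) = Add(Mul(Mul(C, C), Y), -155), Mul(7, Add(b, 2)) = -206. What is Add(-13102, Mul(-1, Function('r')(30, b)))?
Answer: Rational(107371, 7) ≈ 15339.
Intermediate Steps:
b = Rational(-220, 7) (b = Add(-2, Mul(Rational(1, 7), -206)) = Add(-2, Rational(-206, 7)) = Rational(-220, 7) ≈ -31.429)
Function('r')(C, Y) = Add(-155, Mul(Y, Pow(C, 2))) (Function('r')(C, Y) = Add(Mul(Pow(C, 2), Y), -155) = Add(Mul(Y, Pow(C, 2)), -155) = Add(-155, Mul(Y, Pow(C, 2))))
Add(-13102, Mul(-1, Function('r')(30, b))) = Add(-13102, Mul(-1, Add(-155, Mul(Rational(-220, 7), Pow(30, 2))))) = Add(-13102, Mul(-1, Add(-155, Mul(Rational(-220, 7), 900)))) = Add(-13102, Mul(-1, Add(-155, Rational(-198000, 7)))) = Add(-13102, Mul(-1, Rational(-199085, 7))) = Add(-13102, Rational(199085, 7)) = Rational(107371, 7)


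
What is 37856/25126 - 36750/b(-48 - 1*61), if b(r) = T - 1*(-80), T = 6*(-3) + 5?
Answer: -460422074/841721 ≈ -547.00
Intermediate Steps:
T = -13 (T = -18 + 5 = -13)
b(r) = 67 (b(r) = -13 - 1*(-80) = -13 + 80 = 67)
37856/25126 - 36750/b(-48 - 1*61) = 37856/25126 - 36750/67 = 37856*(1/25126) - 36750*1/67 = 18928/12563 - 36750/67 = -460422074/841721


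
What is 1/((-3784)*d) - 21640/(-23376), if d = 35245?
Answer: 180378974239/194849303880 ≈ 0.92574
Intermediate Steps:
1/((-3784)*d) - 21640/(-23376) = 1/(-3784*35245) - 21640/(-23376) = -1/3784*1/35245 - 21640*(-1/23376) = -1/133367080 + 2705/2922 = 180378974239/194849303880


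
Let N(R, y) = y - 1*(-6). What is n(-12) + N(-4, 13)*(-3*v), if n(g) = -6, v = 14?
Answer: -804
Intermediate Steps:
N(R, y) = 6 + y (N(R, y) = y + 6 = 6 + y)
n(-12) + N(-4, 13)*(-3*v) = -6 + (6 + 13)*(-3*14) = -6 + 19*(-42) = -6 - 798 = -804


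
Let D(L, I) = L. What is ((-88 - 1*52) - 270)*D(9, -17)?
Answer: -3690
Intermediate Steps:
((-88 - 1*52) - 270)*D(9, -17) = ((-88 - 1*52) - 270)*9 = ((-88 - 52) - 270)*9 = (-140 - 270)*9 = -410*9 = -3690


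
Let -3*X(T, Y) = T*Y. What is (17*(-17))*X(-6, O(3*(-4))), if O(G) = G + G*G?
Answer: -76296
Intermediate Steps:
O(G) = G + G**2
X(T, Y) = -T*Y/3
(17*(-17))*X(-6, O(3*(-4))) = (17*(-17))*(-1/3*(-6)*(3*(-4))*(1 + 3*(-4))) = -(-289)*(-6)*(-12*(1 - 12))/3 = -(-289)*(-6)*(-12*(-11))/3 = -(-289)*(-6)*132/3 = -289*264 = -76296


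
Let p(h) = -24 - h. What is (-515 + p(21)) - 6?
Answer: -566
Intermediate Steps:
(-515 + p(21)) - 6 = (-515 + (-24 - 1*21)) - 6 = (-515 + (-24 - 21)) - 6 = (-515 - 45) - 6 = -560 - 6 = -566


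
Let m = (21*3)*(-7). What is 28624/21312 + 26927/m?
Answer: -3897535/65268 ≈ -59.716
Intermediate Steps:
m = -441 (m = 63*(-7) = -441)
28624/21312 + 26927/m = 28624/21312 + 26927/(-441) = 28624*(1/21312) + 26927*(-1/441) = 1789/1332 - 26927/441 = -3897535/65268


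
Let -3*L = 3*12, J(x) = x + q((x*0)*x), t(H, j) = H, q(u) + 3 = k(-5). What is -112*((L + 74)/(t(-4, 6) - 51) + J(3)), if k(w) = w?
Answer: 37744/55 ≈ 686.25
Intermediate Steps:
q(u) = -8 (q(u) = -3 - 5 = -8)
J(x) = -8 + x (J(x) = x - 8 = -8 + x)
L = -12 ≈ -12.000
-112*((L + 74)/(t(-4, 6) - 51) + J(3)) = -112*((-12 + 74)/(-4 - 51) + (-8 + 3)) = -112*(62/(-55) - 5) = -112*(62*(-1/55) - 5) = -112*(-62/55 - 5) = -112*(-337/55) = 37744/55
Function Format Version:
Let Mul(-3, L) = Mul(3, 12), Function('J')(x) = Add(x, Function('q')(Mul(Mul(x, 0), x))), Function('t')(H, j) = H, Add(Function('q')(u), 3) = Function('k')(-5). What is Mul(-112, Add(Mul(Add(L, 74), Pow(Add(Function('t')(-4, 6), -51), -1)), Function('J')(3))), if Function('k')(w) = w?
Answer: Rational(37744, 55) ≈ 686.25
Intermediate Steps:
Function('q')(u) = -8 (Function('q')(u) = Add(-3, -5) = -8)
Function('J')(x) = Add(-8, x) (Function('J')(x) = Add(x, -8) = Add(-8, x))
L = -12 (L = Mul(Rational(-1, 3), Mul(3, 12)) = Mul(Rational(-1, 3), 36) = -12)
Mul(-112, Add(Mul(Add(L, 74), Pow(Add(Function('t')(-4, 6), -51), -1)), Function('J')(3))) = Mul(-112, Add(Mul(Add(-12, 74), Pow(Add(-4, -51), -1)), Add(-8, 3))) = Mul(-112, Add(Mul(62, Pow(-55, -1)), -5)) = Mul(-112, Add(Mul(62, Rational(-1, 55)), -5)) = Mul(-112, Add(Rational(-62, 55), -5)) = Mul(-112, Rational(-337, 55)) = Rational(37744, 55)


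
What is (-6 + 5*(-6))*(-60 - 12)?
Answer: 2592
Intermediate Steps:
(-6 + 5*(-6))*(-60 - 12) = (-6 - 30)*(-72) = -36*(-72) = 2592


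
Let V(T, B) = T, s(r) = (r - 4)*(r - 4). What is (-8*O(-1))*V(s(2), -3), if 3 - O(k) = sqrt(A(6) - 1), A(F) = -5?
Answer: -96 + 32*I*sqrt(6) ≈ -96.0 + 78.384*I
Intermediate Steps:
s(r) = (-4 + r)**2 (s(r) = (-4 + r)*(-4 + r) = (-4 + r)**2)
O(k) = 3 - I*sqrt(6) (O(k) = 3 - sqrt(-5 - 1) = 3 - sqrt(-6) = 3 - I*sqrt(6))
(-8*O(-1))*V(s(2), -3) = (-8*(3 - I*sqrt(6)))*(-4 + 2)**2 = (-24 + 8*I*sqrt(6))*(-2)**2 = (-24 + 8*I*sqrt(6))*4 = -96 + 32*I*sqrt(6)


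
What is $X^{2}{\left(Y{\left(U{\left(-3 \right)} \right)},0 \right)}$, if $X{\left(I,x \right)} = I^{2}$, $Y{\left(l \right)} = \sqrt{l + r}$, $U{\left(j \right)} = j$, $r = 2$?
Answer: $1$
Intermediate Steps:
$Y{\left(l \right)} = \sqrt{2 + l}$ ($Y{\left(l \right)} = \sqrt{l + 2} = \sqrt{2 + l}$)
$X^{2}{\left(Y{\left(U{\left(-3 \right)} \right)},0 \right)} = \left(\left(\sqrt{2 - 3}\right)^{2}\right)^{2} = \left(\left(\sqrt{-1}\right)^{2}\right)^{2} = \left(i^{2}\right)^{2} = \left(-1\right)^{2} = 1$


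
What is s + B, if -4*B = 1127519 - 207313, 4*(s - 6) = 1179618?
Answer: 64859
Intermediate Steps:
s = 589821/2 (s = 6 + (¼)*1179618 = 6 + 589809/2 = 589821/2 ≈ 2.9491e+5)
B = -460103/2 (B = -(1127519 - 207313)/4 = -¼*920206 = -460103/2 ≈ -2.3005e+5)
s + B = 589821/2 - 460103/2 = 64859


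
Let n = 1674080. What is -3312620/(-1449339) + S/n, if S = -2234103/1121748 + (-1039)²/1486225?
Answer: 3081813089899469806042229/1348356702221372671152000 ≈ 2.2856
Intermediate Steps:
S = -703143069489/555723307100 (S = -2234103*1/1121748 + 1079521*(1/1486225) = -744701/373916 + 1079521/1486225 = -703143069489/555723307100 ≈ -1.2653)
-3312620/(-1449339) + S/n = -3312620/(-1449339) - 703143069489/555723307100/1674080 = -3312620*(-1/1449339) - 703143069489/555723307100*1/1674080 = 3312620/1449339 - 703143069489/930325273949968000 = 3081813089899469806042229/1348356702221372671152000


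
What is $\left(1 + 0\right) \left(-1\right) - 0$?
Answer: $-1$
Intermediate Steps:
$\left(1 + 0\right) \left(-1\right) - 0 = 1 \left(-1\right) + 0 = -1 + 0 = -1$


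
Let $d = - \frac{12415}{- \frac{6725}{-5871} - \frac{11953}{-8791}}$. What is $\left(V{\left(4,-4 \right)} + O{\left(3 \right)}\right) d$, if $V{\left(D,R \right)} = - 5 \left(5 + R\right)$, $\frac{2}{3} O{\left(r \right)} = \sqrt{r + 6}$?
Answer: $\frac{640762495815}{258591076} \approx 2477.9$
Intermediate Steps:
$O{\left(r \right)} = \frac{3 \sqrt{6 + r}}{2}$ ($O{\left(r \right)} = \frac{3 \sqrt{r + 6}}{2} = \frac{3 \sqrt{6 + r}}{2}$)
$V{\left(D,R \right)} = -25 - 5 R$
$d = - \frac{640762495815}{129295538}$ ($d = - \frac{12415}{\left(-6725\right) \left(- \frac{1}{5871}\right) - - \frac{11953}{8791}} = - \frac{12415}{\frac{6725}{5871} + \frac{11953}{8791}} = - \frac{12415}{\frac{129295538}{51611961}} = \left(-12415\right) \frac{51611961}{129295538} = - \frac{640762495815}{129295538} \approx -4955.8$)
$\left(V{\left(4,-4 \right)} + O{\left(3 \right)}\right) d = \left(\left(-25 - -20\right) + \frac{3 \sqrt{6 + 3}}{2}\right) \left(- \frac{640762495815}{129295538}\right) = \left(\left(-25 + 20\right) + \frac{3 \sqrt{9}}{2}\right) \left(- \frac{640762495815}{129295538}\right) = \left(-5 + \frac{3}{2} \cdot 3\right) \left(- \frac{640762495815}{129295538}\right) = \left(-5 + \frac{9}{2}\right) \left(- \frac{640762495815}{129295538}\right) = \left(- \frac{1}{2}\right) \left(- \frac{640762495815}{129295538}\right) = \frac{640762495815}{258591076}$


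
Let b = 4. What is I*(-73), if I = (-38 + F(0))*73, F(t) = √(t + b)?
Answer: 191844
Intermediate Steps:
F(t) = √(4 + t) (F(t) = √(t + 4) = √(4 + t))
I = -2628 (I = (-38 + √(4 + 0))*73 = (-38 + √4)*73 = (-38 + 2)*73 = -36*73 = -2628)
I*(-73) = -2628*(-73) = 191844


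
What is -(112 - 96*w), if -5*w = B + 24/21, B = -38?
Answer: 20848/35 ≈ 595.66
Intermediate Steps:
w = 258/35 (w = -(-38 + 24/21)/5 = -(-38 + 24*(1/21))/5 = -(-38 + 8/7)/5 = -⅕*(-258/7) = 258/35 ≈ 7.3714)
-(112 - 96*w) = -(112 - 96*258/35) = -(112 - 24768/35) = -1*(-20848/35) = 20848/35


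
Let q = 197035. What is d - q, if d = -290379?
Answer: -487414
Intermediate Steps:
d - q = -290379 - 1*197035 = -290379 - 197035 = -487414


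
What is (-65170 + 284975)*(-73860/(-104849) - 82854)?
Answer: -1909464759308730/104849 ≈ -1.8212e+10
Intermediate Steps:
(-65170 + 284975)*(-73860/(-104849) - 82854) = 219805*(-73860*(-1/104849) - 82854) = 219805*(73860/104849 - 82854) = 219805*(-8687085186/104849) = -1909464759308730/104849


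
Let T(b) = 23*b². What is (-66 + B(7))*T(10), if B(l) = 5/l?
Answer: -1051100/7 ≈ -1.5016e+5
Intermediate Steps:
(-66 + B(7))*T(10) = (-66 + 5/7)*(23*10²) = (-66 + 5*(⅐))*(23*100) = (-66 + 5/7)*2300 = -457/7*2300 = -1051100/7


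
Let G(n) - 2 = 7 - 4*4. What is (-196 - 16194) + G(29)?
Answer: -16397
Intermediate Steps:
G(n) = -7 (G(n) = 2 + (7 - 4*4) = 2 + (7 - 16) = 2 - 9 = -7)
(-196 - 16194) + G(29) = (-196 - 16194) - 7 = -16390 - 7 = -16397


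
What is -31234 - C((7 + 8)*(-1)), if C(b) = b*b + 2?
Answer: -31461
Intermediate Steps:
C(b) = 2 + b² (C(b) = b² + 2 = 2 + b²)
-31234 - C((7 + 8)*(-1)) = -31234 - (2 + ((7 + 8)*(-1))²) = -31234 - (2 + (15*(-1))²) = -31234 - (2 + (-15)²) = -31234 - (2 + 225) = -31234 - 1*227 = -31234 - 227 = -31461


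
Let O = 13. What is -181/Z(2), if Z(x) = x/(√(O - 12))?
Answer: -181/2 ≈ -90.500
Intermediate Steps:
Z(x) = x (Z(x) = x/(√(13 - 12)) = x/(√1) = x/1 = x*1 = x)
-181/Z(2) = -181/2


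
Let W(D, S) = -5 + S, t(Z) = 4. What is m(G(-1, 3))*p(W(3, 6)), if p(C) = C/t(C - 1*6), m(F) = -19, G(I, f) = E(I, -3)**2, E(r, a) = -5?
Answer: -19/4 ≈ -4.7500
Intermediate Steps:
G(I, f) = 25 (G(I, f) = (-5)**2 = 25)
p(C) = C/4
m(G(-1, 3))*p(W(3, 6)) = -19*(-5 + 6)/4 = -19/4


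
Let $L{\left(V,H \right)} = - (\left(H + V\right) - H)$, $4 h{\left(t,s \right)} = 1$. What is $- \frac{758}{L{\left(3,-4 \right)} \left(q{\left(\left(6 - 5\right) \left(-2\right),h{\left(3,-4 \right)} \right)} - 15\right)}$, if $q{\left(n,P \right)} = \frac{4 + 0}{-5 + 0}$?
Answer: $- \frac{3790}{237} \approx -15.992$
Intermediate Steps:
$h{\left(t,s \right)} = \frac{1}{4}$ ($h{\left(t,s \right)} = \frac{1}{4} \cdot 1 = \frac{1}{4}$)
$L{\left(V,H \right)} = - V$
$q{\left(n,P \right)} = - \frac{4}{5}$ ($q{\left(n,P \right)} = \frac{4}{-5} = 4 \left(- \frac{1}{5}\right) = - \frac{4}{5}$)
$- \frac{758}{L{\left(3,-4 \right)} \left(q{\left(\left(6 - 5\right) \left(-2\right),h{\left(3,-4 \right)} \right)} - 15\right)} = - \frac{758}{\left(-1\right) 3 \left(- \frac{4}{5} - 15\right)} = - \frac{758}{\left(-3\right) \left(- \frac{79}{5}\right)} = - \frac{758}{\frac{237}{5}} = \left(-758\right) \frac{5}{237} = - \frac{3790}{237}$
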